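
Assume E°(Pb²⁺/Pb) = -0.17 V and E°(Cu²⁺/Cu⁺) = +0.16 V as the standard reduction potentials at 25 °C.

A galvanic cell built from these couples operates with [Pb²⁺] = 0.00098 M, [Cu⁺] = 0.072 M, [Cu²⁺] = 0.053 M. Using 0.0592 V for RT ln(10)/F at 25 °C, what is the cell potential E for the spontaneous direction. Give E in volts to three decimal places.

Cu²⁺/Cu⁺ is the cathode (higher E°), Pb²⁺/Pb the anode: E°cell = +0.16 − (-0.17) = +0.33 V, n = 2.
Overall: 2 Cu²⁺(aq) + Pb(s) → 2 Cu⁺(aq) + Pb²⁺(aq)
Q = [Cu⁺]^2·[Pb²⁺] / ([Cu²⁺]^2); log Q = -2.743.
E = E° − (0.0592/n) log Q = +0.33 − (0.0592/2)(-2.743) = +0.411 V.

+0.411 V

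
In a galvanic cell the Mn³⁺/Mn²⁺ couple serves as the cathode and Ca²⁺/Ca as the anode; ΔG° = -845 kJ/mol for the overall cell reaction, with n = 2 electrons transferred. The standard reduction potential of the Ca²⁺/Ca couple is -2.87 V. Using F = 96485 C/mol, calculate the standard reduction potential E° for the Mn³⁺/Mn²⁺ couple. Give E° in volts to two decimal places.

E°cell = −ΔG°/(nF) = −(-845×10³)/((2)(96485)) = +4.379 V.
Since Mn³⁺/Mn²⁺ is the cathode and Ca²⁺/Ca the anode, E°cell = E°(Mn³⁺/Mn²⁺) − E°(Ca²⁺/Ca).
So E°(Mn³⁺/Mn²⁺) = E°cell + E°(Ca²⁺/Ca) = +4.379 + (-2.87) = +1.51 V.

+1.51 V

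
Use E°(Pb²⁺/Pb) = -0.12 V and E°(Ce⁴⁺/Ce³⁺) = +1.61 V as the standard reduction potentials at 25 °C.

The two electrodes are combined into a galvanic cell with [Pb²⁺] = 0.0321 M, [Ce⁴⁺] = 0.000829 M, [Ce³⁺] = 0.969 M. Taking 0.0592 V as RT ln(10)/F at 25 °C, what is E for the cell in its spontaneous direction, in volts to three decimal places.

+1.593 V

Ce⁴⁺/Ce³⁺ is the cathode (higher E°), Pb²⁺/Pb the anode: E°cell = +1.61 − (-0.12) = +1.73 V, n = 2.
Overall: 2 Ce⁴⁺(aq) + Pb(s) → 2 Ce³⁺(aq) + Pb²⁺(aq)
Q = [Ce³⁺]^2·[Pb²⁺] / ([Ce⁴⁺]^2); log Q = 4.642.
E = E° − (0.0592/n) log Q = +1.73 − (0.0592/2)(4.642) = +1.593 V.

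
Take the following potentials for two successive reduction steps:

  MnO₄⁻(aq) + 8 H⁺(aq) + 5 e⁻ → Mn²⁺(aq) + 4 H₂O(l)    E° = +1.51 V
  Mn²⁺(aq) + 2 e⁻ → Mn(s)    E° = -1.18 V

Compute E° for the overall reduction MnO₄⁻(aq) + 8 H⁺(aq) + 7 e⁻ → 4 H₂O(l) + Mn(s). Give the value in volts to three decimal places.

Adding the free-energy changes (−nFE°) of the two steps gives −n₃FE°₃ = −n₁FE°₁ − n₂FE°₂.
E°₃ = (5×+1.51 + 2×-1.18) / 7 = (+5.190) / 7 = +0.741 V.

+0.741 V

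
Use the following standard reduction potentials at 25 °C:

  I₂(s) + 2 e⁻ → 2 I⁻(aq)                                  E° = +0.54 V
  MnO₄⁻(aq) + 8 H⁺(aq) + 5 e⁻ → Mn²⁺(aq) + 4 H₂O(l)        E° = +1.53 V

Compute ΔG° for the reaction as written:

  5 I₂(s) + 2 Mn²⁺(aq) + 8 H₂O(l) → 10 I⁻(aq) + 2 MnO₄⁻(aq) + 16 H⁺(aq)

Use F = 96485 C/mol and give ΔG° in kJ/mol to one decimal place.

As written, I₂/I⁻ is reduced (cathode) and MnO₄⁻/Mn²⁺ is oxidised (anode), so E°cell = (+0.54) − (+1.53) = -0.99 V.
Balancing electrons gives n = 10.
ΔG° = −nFE° = −(10)(96485)(-0.99) = 955,202 J = +955.2 kJ/mol.

+955.2 kJ/mol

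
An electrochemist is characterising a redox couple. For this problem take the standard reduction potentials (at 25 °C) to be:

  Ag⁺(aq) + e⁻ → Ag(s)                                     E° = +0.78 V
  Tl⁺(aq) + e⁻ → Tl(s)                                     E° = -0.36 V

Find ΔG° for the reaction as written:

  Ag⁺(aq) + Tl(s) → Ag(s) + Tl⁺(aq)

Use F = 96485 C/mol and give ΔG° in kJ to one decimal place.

As written, Ag⁺/Ag is reduced (cathode) and Tl⁺/Tl is oxidised (anode), so E°cell = (+0.78) − (-0.36) = +1.14 V.
Balancing electrons gives n = 1.
ΔG° = −nFE° = −(1)(96485)(+1.14) = -109,993 J = -110.0 kJ.

-110.0 kJ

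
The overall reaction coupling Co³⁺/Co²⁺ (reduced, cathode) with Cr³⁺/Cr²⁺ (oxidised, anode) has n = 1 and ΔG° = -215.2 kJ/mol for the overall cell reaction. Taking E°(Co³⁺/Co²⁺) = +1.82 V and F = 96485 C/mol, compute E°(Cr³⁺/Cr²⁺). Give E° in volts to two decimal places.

-0.41 V

E°cell = −ΔG°/(nF) = −(-215.2×10³)/((1)(96485)) = +2.230 V.
Since Co³⁺/Co²⁺ is the cathode and Cr³⁺/Cr²⁺ the anode, E°cell = E°(Co³⁺/Co²⁺) − E°(Cr³⁺/Cr²⁺).
So E°(Cr³⁺/Cr²⁺) = E°(Co³⁺/Co²⁺) − E°cell = (+1.82) − (+2.230) = -0.41 V.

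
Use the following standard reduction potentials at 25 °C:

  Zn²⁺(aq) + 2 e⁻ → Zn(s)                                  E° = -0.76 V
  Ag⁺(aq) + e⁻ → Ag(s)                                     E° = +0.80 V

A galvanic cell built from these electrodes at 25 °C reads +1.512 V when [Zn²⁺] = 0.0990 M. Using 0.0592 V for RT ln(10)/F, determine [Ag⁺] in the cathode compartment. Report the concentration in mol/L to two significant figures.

Ag⁺/Ag is the cathode, Zn²⁺/Zn the anode: E°cell = +1.56 V, n = 2.
Overall reaction: 2 Ag⁺(aq) + Zn(s) → 2 Ag(s) + Zn²⁺(aq); Q = [Zn²⁺]^1/[Ag⁺]^2.
From E = E° − (0.0592/n) log Q: log Q = (E° − E)·n/0.0592 = (+1.56 − (+1.512))·2/0.0592 = 1.6216.
So 2·log[Ag⁺] = 1·log(0.099) − log Q = -1.0044 − (1.6216) = -2.6260; log[Ag⁺] = -2.6260 / 2 = -1.3130; [Ag⁺] = 10^(-1.3130) ≈ 0.049 M.

0.049 M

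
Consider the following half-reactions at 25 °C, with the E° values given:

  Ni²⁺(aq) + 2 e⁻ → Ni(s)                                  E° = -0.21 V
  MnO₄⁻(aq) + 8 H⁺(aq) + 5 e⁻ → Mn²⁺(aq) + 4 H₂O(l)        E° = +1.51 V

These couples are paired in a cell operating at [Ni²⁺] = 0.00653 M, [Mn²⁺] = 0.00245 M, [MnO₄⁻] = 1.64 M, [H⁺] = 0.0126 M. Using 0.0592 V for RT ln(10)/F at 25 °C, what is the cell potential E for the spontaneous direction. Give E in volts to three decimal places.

+1.638 V

MnO₄⁻/Mn²⁺ is the cathode (higher E°), Ni²⁺/Ni the anode: E°cell = +1.51 − (-0.21) = +1.72 V, n = 10.
Overall: 2 MnO₄⁻(aq) + 16 H⁺(aq) + 5 Ni(s) → 2 Mn²⁺(aq) + 8 H₂O(l) + 5 Ni²⁺(aq)
Q = [Mn²⁺]^2·[Ni²⁺]^5 / ([MnO₄⁻]^2·[H⁺]^16); log Q = 13.817.
E = E° − (0.0592/n) log Q = +1.72 − (0.0592/10)(13.817) = +1.638 V.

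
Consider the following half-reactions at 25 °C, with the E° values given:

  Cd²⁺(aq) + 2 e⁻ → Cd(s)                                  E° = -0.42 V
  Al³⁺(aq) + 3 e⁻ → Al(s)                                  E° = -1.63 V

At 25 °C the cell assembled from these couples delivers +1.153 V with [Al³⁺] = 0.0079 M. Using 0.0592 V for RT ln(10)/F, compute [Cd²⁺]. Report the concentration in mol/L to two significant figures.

0.00047 M

Cd²⁺/Cd is the cathode, Al³⁺/Al the anode: E°cell = +1.21 V, n = 6.
Overall reaction: 3 Cd²⁺(aq) + 2 Al(s) → 3 Cd(s) + 2 Al³⁺(aq); Q = [Al³⁺]^2/[Cd²⁺]^3.
From E = E° − (0.0592/n) log Q: log Q = (E° − E)·n/0.0592 = (+1.21 − (+1.153))·6/0.0592 = 5.7770.
So 3·log[Cd²⁺] = 2·log(0.0079) − log Q = -4.2047 − (5.7770) = -9.9817; log[Cd²⁺] = -9.9817 / 3 = -3.3272; [Cd²⁺] = 10^(-3.3272) ≈ 0.00047 M.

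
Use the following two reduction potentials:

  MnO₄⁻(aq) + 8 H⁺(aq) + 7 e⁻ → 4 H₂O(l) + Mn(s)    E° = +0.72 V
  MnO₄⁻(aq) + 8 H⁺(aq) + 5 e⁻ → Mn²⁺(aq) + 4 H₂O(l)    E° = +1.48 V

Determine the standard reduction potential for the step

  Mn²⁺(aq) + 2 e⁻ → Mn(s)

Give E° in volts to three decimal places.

-1.180 V

Sequential free energies add, so n₃E°₃ = n₁E°₁ + n₂E°₂.
With n₃ = 7, and the known step contributing 5×(+1.48) V, the unknown satisfies 2·E° = 7×(+0.72) − 5×(+1.48) = -2.360.
E° = -2.360 / 2 = -1.180 V.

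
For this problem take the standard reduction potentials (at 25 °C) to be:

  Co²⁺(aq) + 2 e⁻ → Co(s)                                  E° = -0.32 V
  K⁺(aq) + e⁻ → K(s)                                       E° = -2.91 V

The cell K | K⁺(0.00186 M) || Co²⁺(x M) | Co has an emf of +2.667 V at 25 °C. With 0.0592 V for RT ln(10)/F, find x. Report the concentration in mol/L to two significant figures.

Co²⁺/Co is the cathode, K⁺/K the anode: E°cell = +2.59 V, n = 2.
Overall reaction: Co²⁺(aq) + 2 K(s) → Co(s) + 2 K⁺(aq); Q = [K⁺]^2/[Co²⁺]^1.
From E = E° − (0.0592/n) log Q: log Q = (E° − E)·n/0.0592 = (+2.59 − (+2.667))·2/0.0592 = -2.6014.
So 1·log[Co²⁺] = 2·log(0.00186) − log Q = -5.4610 − (-2.6014) = -2.8596; [Co²⁺] = 10^(-2.8596) ≈ 0.0014 M.

0.0014 M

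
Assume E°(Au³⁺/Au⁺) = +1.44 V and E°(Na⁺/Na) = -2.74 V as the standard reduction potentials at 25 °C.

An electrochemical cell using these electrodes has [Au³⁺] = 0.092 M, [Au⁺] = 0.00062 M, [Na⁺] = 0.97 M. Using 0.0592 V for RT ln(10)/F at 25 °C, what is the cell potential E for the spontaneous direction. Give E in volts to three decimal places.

+4.245 V

Au³⁺/Au⁺ is the cathode (higher E°), Na⁺/Na the anode: E°cell = +1.44 − (-2.74) = +4.18 V, n = 2.
Overall: Au³⁺(aq) + 2 Na(s) → Au⁺(aq) + 2 Na⁺(aq)
Q = [Au⁺]·[Na⁺]^2 / ([Au³⁺]); log Q = -2.198.
E = E° − (0.0592/n) log Q = +4.18 − (0.0592/2)(-2.198) = +4.245 V.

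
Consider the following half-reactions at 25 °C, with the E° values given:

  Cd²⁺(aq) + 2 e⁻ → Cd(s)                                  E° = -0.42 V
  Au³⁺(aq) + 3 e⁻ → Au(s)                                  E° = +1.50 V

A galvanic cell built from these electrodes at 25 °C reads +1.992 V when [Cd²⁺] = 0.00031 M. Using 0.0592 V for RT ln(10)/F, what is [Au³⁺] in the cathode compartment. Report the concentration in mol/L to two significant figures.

0.024 M

Au³⁺/Au is the cathode, Cd²⁺/Cd the anode: E°cell = +1.92 V, n = 6.
Overall reaction: 2 Au³⁺(aq) + 3 Cd(s) → 2 Au(s) + 3 Cd²⁺(aq); Q = [Cd²⁺]^3/[Au³⁺]^2.
From E = E° − (0.0592/n) log Q: log Q = (E° − E)·n/0.0592 = (+1.92 − (+1.992))·6/0.0592 = -7.2973.
So 2·log[Au³⁺] = 3·log(0.00031) − log Q = -10.5259 − (-7.2973) = -3.2286; log[Au³⁺] = -3.2286 / 2 = -1.6143; [Au³⁺] = 10^(-1.6143) ≈ 0.024 M.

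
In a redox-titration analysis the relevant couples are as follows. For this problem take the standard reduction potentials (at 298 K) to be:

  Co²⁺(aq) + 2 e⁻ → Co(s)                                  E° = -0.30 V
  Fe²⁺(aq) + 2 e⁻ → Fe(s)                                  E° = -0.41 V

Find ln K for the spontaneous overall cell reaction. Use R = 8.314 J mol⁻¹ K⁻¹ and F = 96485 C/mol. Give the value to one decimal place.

Cathode: Co²⁺/Co; anode: Fe²⁺/Fe. E°cell = (-0.30) − (-0.41) = +0.11 V, with n = 2.
ΔG° = −nFE° = −RT ln K, so ln K = nFE°/(RT) = (2)(96485)(+0.11) / ((8.314)(298)) = 8.568.

8.6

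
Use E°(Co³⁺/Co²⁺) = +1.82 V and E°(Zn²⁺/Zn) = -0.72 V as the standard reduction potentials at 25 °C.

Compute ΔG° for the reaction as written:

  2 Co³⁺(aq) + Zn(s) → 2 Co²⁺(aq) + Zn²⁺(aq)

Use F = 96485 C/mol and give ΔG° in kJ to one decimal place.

-490.1 kJ

As written, Co³⁺/Co²⁺ is reduced (cathode) and Zn²⁺/Zn is oxidised (anode), so E°cell = (+1.82) − (-0.72) = +2.54 V.
Balancing electrons gives n = 2.
ΔG° = −nFE° = −(2)(96485)(+2.54) = -490,144 J = -490.1 kJ.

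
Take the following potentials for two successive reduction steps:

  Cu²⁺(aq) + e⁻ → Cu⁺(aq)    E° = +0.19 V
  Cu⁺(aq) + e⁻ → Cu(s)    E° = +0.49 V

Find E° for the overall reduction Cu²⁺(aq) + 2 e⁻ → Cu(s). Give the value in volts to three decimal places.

+0.340 V

Standard free energies of sequential steps add: ΔG°₃ = ΔG°₁ + ΔG°₂, so n₃E°₃ = n₁E°₁ + n₂E°₂.
E°₃ = (1×+0.19 + 1×+0.49) / 2 = (+0.680) / 2 = +0.340 V.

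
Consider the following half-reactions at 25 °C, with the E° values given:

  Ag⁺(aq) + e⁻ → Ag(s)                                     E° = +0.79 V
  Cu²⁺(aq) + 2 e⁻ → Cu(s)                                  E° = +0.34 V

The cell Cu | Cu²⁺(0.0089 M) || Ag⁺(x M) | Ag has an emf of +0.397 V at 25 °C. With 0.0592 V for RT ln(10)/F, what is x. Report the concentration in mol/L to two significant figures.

Ag⁺/Ag is the cathode, Cu²⁺/Cu the anode: E°cell = +0.45 V, n = 2.
Overall reaction: 2 Ag⁺(aq) + Cu(s) → 2 Ag(s) + Cu²⁺(aq); Q = [Cu²⁺]^1/[Ag⁺]^2.
From E = E° − (0.0592/n) log Q: log Q = (E° − E)·n/0.0592 = (+0.45 − (+0.397))·2/0.0592 = 1.7905.
So 2·log[Ag⁺] = 1·log(0.0089) − log Q = -2.0506 − (1.7905) = -3.8411; log[Ag⁺] = -3.8411 / 2 = -1.9205; [Ag⁺] = 10^(-1.9205) ≈ 0.012 M.

0.012 M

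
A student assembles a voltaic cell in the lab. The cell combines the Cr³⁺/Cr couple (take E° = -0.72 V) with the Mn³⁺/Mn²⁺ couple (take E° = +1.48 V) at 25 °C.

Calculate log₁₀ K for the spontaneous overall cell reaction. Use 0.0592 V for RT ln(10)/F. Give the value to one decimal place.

Cathode: Mn³⁺/Mn²⁺; anode: Cr³⁺/Cr. E°cell = +2.20 V, n = 3.
log K = nE°cell / 0.0592 = (3)(+2.20) / 0.0592 = 111.5.

111.5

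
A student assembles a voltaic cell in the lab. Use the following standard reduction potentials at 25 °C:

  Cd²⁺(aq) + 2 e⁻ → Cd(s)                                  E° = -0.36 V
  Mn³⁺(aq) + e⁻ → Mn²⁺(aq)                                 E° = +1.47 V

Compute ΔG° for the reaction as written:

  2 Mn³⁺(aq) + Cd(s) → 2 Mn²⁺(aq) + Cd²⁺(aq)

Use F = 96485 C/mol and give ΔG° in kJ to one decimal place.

As written, Mn³⁺/Mn²⁺ is reduced (cathode) and Cd²⁺/Cd is oxidised (anode), so E°cell = (+1.47) − (-0.36) = +1.83 V.
Balancing electrons gives n = 2.
ΔG° = −nFE° = −(2)(96485)(+1.83) = -353,135 J = -353.1 kJ.

-353.1 kJ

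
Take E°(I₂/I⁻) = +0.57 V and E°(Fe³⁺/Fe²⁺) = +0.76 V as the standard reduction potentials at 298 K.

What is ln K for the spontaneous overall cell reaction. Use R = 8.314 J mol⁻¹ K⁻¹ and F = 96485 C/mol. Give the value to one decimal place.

14.8

Cathode: Fe³⁺/Fe²⁺; anode: I₂/I⁻. E°cell = (+0.76) − (+0.57) = +0.19 V, with n = 2.
ΔG° = −nFE° = −RT ln K, so ln K = nFE°/(RT) = (2)(96485)(+0.19) / ((8.314)(298)) = 14.798.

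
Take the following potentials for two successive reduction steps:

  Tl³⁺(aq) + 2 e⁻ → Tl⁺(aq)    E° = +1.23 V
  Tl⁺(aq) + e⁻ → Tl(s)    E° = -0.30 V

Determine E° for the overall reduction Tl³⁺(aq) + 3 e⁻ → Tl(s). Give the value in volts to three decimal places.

+0.720 V

Adding the free-energy changes (−nFE°) of the two steps gives −n₃FE°₃ = −n₁FE°₁ − n₂FE°₂.
E°₃ = (2×+1.23 + 1×-0.30) / 3 = (+2.160) / 3 = +0.720 V.
E° values themselves are not directly additive — weighting by electron count is essential.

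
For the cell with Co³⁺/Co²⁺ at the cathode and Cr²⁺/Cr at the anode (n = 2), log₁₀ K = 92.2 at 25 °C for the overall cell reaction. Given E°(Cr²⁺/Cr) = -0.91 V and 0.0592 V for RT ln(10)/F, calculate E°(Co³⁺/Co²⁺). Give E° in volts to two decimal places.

+1.82 V

E°cell = (0.0592/n)·log K = (0.0592/2)(92.2) = +2.729 V.
Since Co³⁺/Co²⁺ is the cathode and Cr²⁺/Cr the anode, E°cell = E°(Co³⁺/Co²⁺) − E°(Cr²⁺/Cr).
So E°(Co³⁺/Co²⁺) = E°cell + E°(Cr²⁺/Cr) = +2.729 + (-0.91) = +1.82 V.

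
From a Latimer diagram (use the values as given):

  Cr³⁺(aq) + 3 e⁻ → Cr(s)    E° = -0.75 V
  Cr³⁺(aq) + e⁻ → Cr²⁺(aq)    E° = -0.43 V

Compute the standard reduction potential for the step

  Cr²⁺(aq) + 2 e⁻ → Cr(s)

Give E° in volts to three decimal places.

-0.910 V

Sequential free energies add, so n₃E°₃ = n₁E°₁ + n₂E°₂.
With n₃ = 3, and the known step contributing 1×(-0.43) V, the unknown satisfies 2·E° = 3×(-0.75) − 1×(-0.43) = -1.820.
E° = -1.820 / 2 = -0.910 V.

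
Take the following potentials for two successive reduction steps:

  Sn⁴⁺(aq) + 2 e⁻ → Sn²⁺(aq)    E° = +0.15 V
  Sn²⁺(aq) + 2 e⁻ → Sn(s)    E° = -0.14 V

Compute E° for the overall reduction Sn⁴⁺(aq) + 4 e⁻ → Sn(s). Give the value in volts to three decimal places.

Since ΔG° = −nFE° is additive over sequential reductions, n₃E°₃ = n₁E°₁ + n₂E°₂.
E°₃ = (2×+0.15 + 2×-0.14) / 4 = (+0.020) / 4 = +0.005 V.

+0.005 V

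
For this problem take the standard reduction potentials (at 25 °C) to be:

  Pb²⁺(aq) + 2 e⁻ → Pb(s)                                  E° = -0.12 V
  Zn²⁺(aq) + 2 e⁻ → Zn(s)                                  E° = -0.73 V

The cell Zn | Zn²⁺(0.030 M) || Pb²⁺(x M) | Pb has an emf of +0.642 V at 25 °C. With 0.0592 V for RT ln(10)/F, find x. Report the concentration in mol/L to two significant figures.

Pb²⁺/Pb is the cathode, Zn²⁺/Zn the anode: E°cell = +0.61 V, n = 2.
Overall reaction: Pb²⁺(aq) + Zn(s) → Pb(s) + Zn²⁺(aq); Q = [Zn²⁺]^1/[Pb²⁺]^1.
From E = E° − (0.0592/n) log Q: log Q = (E° − E)·n/0.0592 = (+0.61 − (+0.642))·2/0.0592 = -1.0811.
So 1·log[Pb²⁺] = 1·log(0.03) − log Q = -1.5229 − (-1.0811) = -0.4418; [Pb²⁺] = 10^(-0.4418) ≈ 0.36 M.

0.36 M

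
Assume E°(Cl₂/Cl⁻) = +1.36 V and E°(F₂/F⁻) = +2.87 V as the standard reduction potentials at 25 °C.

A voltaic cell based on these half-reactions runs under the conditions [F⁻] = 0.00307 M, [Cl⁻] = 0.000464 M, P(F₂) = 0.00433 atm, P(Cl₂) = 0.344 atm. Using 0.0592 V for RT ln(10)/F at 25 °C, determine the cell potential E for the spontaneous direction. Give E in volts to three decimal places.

F₂/F⁻ is the cathode (higher E°), Cl₂/Cl⁻ the anode: E°cell = +2.87 − (+1.36) = +1.51 V, n = 2.
Overall: F₂(g) + 2 Cl⁻(aq) → 2 F⁻(aq) + Cl₂(g)
Q = [F⁻]^2·P(Cl₂) / (P(F₂)·[Cl⁻]^2); log Q = 3.541.
E = E° − (0.0592/n) log Q = +1.51 − (0.0592/2)(3.541) = +1.405 V.

+1.405 V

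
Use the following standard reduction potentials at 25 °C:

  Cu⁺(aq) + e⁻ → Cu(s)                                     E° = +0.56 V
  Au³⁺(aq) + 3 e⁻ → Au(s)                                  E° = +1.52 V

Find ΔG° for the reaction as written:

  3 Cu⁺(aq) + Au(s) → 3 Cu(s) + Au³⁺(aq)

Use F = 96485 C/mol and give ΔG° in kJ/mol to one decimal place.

As written, Cu⁺/Cu is reduced (cathode) and Au³⁺/Au is oxidised (anode), so E°cell = (+0.56) − (+1.52) = -0.96 V.
Balancing electrons gives n = 3.
ΔG° = −nFE° = −(3)(96485)(-0.96) = 277,877 J = +277.9 kJ/mol.

+277.9 kJ/mol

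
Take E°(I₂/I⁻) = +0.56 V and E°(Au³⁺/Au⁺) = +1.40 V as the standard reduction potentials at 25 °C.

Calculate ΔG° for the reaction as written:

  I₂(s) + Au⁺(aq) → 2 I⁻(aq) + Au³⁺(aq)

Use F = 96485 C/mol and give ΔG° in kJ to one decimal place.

+162.1 kJ

As written, I₂/I⁻ is reduced (cathode) and Au³⁺/Au⁺ is oxidised (anode), so E°cell = (+0.56) − (+1.40) = -0.84 V.
Balancing electrons gives n = 2.
ΔG° = −nFE° = −(2)(96485)(-0.84) = 162,095 J = +162.1 kJ.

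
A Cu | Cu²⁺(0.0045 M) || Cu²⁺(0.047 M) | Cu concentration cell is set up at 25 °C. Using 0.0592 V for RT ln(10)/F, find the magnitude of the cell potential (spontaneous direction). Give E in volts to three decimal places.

For a concentration cell E°cell = 0. The 0.047 M side is the cathode (reduction is favoured where [Cu²⁺] is higher).
With n = 2, E = −(0.0592/2) log([Cu²⁺]ₐₙ/[Cu²⁺]꜀ₐₜ) = −(0.0592/2) log(0.0045/0.047) = −(0.0592/2)(-1.019) = +0.030 V.

+0.030 V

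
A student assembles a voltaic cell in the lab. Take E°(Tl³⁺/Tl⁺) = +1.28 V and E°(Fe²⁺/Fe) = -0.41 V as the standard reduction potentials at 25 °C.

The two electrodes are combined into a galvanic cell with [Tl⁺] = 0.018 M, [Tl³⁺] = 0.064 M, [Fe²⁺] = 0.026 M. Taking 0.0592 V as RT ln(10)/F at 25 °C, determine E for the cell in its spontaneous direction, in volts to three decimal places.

Tl³⁺/Tl⁺ is the cathode (higher E°), Fe²⁺/Fe the anode: E°cell = +1.28 − (-0.41) = +1.69 V, n = 2.
Overall: Tl³⁺(aq) + Fe(s) → Tl⁺(aq) + Fe²⁺(aq)
Q = [Tl⁺]·[Fe²⁺] / ([Tl³⁺]); log Q = -2.136.
E = E° − (0.0592/n) log Q = +1.69 − (0.0592/2)(-2.136) = +1.753 V.

+1.753 V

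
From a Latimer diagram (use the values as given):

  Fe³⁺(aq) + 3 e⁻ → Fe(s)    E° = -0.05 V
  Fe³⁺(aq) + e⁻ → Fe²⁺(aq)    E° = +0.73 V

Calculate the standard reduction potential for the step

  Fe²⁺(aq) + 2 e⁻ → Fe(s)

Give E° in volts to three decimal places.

-0.440 V

Sequential free energies add, so n₃E°₃ = n₁E°₁ + n₂E°₂.
With n₃ = 3, and the known step contributing 1×(+0.73) V, the unknown satisfies 2·E° = 3×(-0.05) − 1×(+0.73) = -0.880.
E° = -0.880 / 2 = -0.440 V.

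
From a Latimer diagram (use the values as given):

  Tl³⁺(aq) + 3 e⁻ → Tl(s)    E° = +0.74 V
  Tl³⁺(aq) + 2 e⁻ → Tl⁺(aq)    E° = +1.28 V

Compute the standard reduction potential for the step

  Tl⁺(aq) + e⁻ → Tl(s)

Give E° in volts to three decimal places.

-0.340 V

Sequential free energies add, so n₃E°₃ = n₁E°₁ + n₂E°₂.
With n₃ = 3, and the known step contributing 2×(+1.28) V, the unknown satisfies 1·E° = 3×(+0.74) − 2×(+1.28) = -0.340.
E° = -0.340 / 1 = -0.340 V.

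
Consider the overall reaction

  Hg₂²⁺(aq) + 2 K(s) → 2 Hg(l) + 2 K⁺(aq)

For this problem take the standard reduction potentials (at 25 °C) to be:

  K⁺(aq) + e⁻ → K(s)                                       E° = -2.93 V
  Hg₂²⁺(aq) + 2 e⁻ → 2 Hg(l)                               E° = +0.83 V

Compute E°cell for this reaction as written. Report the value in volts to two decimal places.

+3.76 V

The Hg₂²⁺/Hg couple has the higher reduction potential, so it is the cathode; K⁺/K is oxidised at the anode.
E°cell = E°(cathode) − E°(anode) = (+0.83) − (-2.93) = +3.76 V.
Since E°cell > 0, the reaction is spontaneous under standard conditions.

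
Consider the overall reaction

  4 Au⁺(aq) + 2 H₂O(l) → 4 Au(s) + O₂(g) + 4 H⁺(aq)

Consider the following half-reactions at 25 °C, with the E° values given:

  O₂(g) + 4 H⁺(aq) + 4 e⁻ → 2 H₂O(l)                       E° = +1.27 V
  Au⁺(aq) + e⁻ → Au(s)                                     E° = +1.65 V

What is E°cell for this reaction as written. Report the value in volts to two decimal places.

+0.38 V

The Au⁺/Au couple has the higher reduction potential, so it is the cathode; O₂/H₂O is oxidised at the anode.
E°cell = E°(cathode) − E°(anode) = (+1.65) − (+1.27) = +0.38 V.
Since E°cell > 0, the reaction is spontaneous under standard conditions.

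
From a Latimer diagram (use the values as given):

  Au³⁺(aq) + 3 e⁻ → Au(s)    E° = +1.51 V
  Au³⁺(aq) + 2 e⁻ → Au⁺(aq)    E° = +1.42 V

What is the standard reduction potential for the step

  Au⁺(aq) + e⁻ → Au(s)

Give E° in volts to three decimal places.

Sequential free energies add, so n₃E°₃ = n₁E°₁ + n₂E°₂.
With n₃ = 3, and the known step contributing 2×(+1.42) V, the unknown satisfies 1·E° = 3×(+1.51) − 2×(+1.42) = +1.690.
E° = +1.690 / 1 = +1.690 V.

+1.690 V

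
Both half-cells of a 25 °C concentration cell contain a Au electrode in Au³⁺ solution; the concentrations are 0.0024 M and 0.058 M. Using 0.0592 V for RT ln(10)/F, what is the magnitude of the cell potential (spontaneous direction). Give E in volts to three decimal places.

For a concentration cell E°cell = 0. The 0.058 M side is the cathode (reduction is favoured where [Au³⁺] is higher).
With n = 3, E = −(0.0592/3) log([Au³⁺]ₐₙ/[Au³⁺]꜀ₐₜ) = −(0.0592/3) log(0.0024/0.058) = −(0.0592/3)(-1.383) = +0.027 V.

+0.027 V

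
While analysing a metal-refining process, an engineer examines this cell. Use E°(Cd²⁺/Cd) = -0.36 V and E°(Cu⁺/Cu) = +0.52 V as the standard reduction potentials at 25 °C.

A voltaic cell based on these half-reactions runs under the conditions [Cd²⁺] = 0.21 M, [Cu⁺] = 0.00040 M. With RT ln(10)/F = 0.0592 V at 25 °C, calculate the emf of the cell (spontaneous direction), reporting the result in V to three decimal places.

+0.699 V

Cu⁺/Cu is the cathode (higher E°), Cd²⁺/Cd the anode: E°cell = +0.52 − (-0.36) = +0.88 V, n = 2.
Overall: 2 Cu⁺(aq) + Cd(s) → 2 Cu(s) + Cd²⁺(aq)
Q = [Cd²⁺] / ([Cu⁺]^2); log Q = 6.118.
E = E° − (0.0592/n) log Q = +0.88 − (0.0592/2)(6.118) = +0.699 V.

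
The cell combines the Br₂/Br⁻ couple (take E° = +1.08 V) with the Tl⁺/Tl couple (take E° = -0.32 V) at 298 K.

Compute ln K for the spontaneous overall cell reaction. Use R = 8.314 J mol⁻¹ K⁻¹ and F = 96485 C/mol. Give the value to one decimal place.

109.0

Cathode: Br₂/Br⁻; anode: Tl⁺/Tl. E°cell = (+1.08) − (-0.32) = +1.40 V, with n = 2.
ΔG° = −nFE° = −RT ln K, so ln K = nFE°/(RT) = (2)(96485)(+1.40) / ((8.314)(298)) = 109.041.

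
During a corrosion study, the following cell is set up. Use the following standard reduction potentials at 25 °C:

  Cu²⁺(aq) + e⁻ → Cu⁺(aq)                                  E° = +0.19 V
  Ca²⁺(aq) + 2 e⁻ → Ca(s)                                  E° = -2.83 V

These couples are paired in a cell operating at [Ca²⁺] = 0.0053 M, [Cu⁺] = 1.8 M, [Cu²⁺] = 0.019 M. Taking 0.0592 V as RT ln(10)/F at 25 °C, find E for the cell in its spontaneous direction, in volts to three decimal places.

+2.970 V

Cu²⁺/Cu⁺ is the cathode (higher E°), Ca²⁺/Ca the anode: E°cell = +0.19 − (-2.83) = +3.02 V, n = 2.
Overall: 2 Cu²⁺(aq) + Ca(s) → 2 Cu⁺(aq) + Ca²⁺(aq)
Q = [Cu⁺]^2·[Ca²⁺] / ([Cu²⁺]^2); log Q = 1.677.
E = E° − (0.0592/n) log Q = +3.02 − (0.0592/2)(1.677) = +2.970 V.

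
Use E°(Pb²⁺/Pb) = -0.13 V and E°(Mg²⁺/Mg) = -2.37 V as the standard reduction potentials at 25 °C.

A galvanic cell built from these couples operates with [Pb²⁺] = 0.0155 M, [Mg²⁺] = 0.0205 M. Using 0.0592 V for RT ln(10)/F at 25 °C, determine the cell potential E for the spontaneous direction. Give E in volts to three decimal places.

+2.236 V

Pb²⁺/Pb is the cathode (higher E°), Mg²⁺/Mg the anode: E°cell = -0.13 − (-2.37) = +2.24 V, n = 2.
Overall: Pb²⁺(aq) + Mg(s) → Pb(s) + Mg²⁺(aq)
Q = [Mg²⁺] / ([Pb²⁺]); log Q = 0.121.
E = E° − (0.0592/n) log Q = +2.24 − (0.0592/2)(0.121) = +2.236 V.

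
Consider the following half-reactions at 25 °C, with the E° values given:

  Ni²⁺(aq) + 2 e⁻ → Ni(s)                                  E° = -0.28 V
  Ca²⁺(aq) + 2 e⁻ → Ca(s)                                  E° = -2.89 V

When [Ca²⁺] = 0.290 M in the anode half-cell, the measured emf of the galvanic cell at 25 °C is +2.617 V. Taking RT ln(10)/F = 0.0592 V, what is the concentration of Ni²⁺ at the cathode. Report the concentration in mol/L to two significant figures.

0.50 M

Ni²⁺/Ni is the cathode, Ca²⁺/Ca the anode: E°cell = +2.61 V, n = 2.
Overall reaction: Ni²⁺(aq) + Ca(s) → Ni(s) + Ca²⁺(aq); Q = [Ca²⁺]^1/[Ni²⁺]^1.
From E = E° − (0.0592/n) log Q: log Q = (E° − E)·n/0.0592 = (+2.61 − (+2.617))·2/0.0592 = -0.2365.
So 1·log[Ni²⁺] = 1·log(0.29) − log Q = -0.5376 − (-0.2365) = -0.3011; [Ni²⁺] = 10^(-0.3011) ≈ 0.50 M.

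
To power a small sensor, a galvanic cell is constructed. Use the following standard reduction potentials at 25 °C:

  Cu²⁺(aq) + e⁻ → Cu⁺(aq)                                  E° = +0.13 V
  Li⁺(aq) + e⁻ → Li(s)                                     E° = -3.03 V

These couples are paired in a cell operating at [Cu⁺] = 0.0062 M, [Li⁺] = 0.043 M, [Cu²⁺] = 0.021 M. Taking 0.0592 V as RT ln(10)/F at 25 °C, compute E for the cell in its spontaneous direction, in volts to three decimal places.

+3.272 V

Cu²⁺/Cu⁺ is the cathode (higher E°), Li⁺/Li the anode: E°cell = +0.13 − (-3.03) = +3.16 V, n = 1.
Overall: Cu²⁺(aq) + Li(s) → Cu⁺(aq) + Li⁺(aq)
Q = [Cu⁺]·[Li⁺] / ([Cu²⁺]); log Q = -1.896.
E = E° − (0.0592/n) log Q = +3.16 − (0.0592/1)(-1.896) = +3.272 V.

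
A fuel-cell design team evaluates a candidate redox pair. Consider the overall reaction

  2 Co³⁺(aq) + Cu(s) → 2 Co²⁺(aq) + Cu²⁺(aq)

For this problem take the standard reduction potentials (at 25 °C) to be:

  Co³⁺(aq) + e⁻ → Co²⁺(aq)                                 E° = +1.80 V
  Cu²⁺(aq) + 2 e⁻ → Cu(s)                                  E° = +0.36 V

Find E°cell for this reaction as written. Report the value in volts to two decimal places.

+1.44 V

The Co³⁺/Co²⁺ couple has the higher reduction potential, so it is the cathode; Cu²⁺/Cu is oxidised at the anode.
E°cell = E°(cathode) − E°(anode) = (+1.80) − (+0.36) = +1.44 V.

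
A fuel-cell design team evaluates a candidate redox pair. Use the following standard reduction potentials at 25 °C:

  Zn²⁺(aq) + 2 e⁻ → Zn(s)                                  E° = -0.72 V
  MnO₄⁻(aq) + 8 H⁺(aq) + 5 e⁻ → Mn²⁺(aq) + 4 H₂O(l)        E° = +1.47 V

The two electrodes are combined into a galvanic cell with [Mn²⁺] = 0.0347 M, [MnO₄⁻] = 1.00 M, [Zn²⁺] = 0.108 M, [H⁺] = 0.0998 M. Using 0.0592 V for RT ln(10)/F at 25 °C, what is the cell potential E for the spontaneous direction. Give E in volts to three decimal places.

MnO₄⁻/Mn²⁺ is the cathode (higher E°), Zn²⁺/Zn the anode: E°cell = +1.47 − (-0.72) = +2.19 V, n = 10.
Overall: 2 MnO₄⁻(aq) + 16 H⁺(aq) + 5 Zn(s) → 2 Mn²⁺(aq) + 8 H₂O(l) + 5 Zn²⁺(aq)
Q = [Mn²⁺]^2·[Zn²⁺]^5 / ([MnO₄⁻]^2·[H⁺]^16); log Q = 8.262.
E = E° − (0.0592/n) log Q = +2.19 − (0.0592/10)(8.262) = +2.141 V.

+2.141 V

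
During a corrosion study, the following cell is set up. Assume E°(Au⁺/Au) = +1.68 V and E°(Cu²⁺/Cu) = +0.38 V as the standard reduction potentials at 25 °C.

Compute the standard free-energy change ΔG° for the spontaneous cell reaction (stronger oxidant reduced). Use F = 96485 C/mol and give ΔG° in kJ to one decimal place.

-250.9 kJ

Au⁺/Au (E° = +1.68 V) is the cathode; Cu²⁺/Cu (E° = +0.38 V) is the anode, so E°cell = +1.30 V.
Balancing electrons gives n = 2 (lcm of 1 and 2).
ΔG° = −nFE° = −(2)(96485)(+1.30) = -250,861 J = -250.9 kJ.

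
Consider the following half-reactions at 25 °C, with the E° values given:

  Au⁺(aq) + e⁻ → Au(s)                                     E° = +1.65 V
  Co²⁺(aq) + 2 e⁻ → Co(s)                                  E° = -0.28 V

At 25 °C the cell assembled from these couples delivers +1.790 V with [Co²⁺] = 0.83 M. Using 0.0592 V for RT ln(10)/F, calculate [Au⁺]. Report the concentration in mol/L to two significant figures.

Au⁺/Au is the cathode, Co²⁺/Co the anode: E°cell = +1.93 V, n = 2.
Overall reaction: 2 Au⁺(aq) + Co(s) → 2 Au(s) + Co²⁺(aq); Q = [Co²⁺]^1/[Au⁺]^2.
From E = E° − (0.0592/n) log Q: log Q = (E° − E)·n/0.0592 = (+1.93 − (+1.790))·2/0.0592 = 4.7297.
So 2·log[Au⁺] = 1·log(0.83) − log Q = -0.0809 − (4.7297) = -4.8106; log[Au⁺] = -4.8106 / 2 = -2.4053; [Au⁺] = 10^(-2.4053) ≈ 0.0039 M.

0.0039 M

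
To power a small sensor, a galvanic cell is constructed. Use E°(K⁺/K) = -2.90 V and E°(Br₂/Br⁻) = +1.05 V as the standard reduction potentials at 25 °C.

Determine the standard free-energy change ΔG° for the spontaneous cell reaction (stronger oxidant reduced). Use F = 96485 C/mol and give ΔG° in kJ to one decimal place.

-762.2 kJ

Br₂/Br⁻ (E° = +1.05 V) is the cathode; K⁺/K (E° = -2.90 V) is the anode, so E°cell = +3.95 V.
Balancing electrons gives n = 2 (lcm of 2 and 1).
ΔG° = −nFE° = −(2)(96485)(+3.95) = -762,232 J = -762.2 kJ.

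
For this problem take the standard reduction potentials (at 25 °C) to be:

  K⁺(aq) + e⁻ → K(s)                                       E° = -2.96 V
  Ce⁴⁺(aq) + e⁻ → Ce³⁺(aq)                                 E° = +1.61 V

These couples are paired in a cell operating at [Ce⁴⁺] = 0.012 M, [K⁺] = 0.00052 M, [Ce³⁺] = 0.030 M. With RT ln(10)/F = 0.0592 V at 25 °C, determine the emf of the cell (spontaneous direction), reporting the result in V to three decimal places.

Ce⁴⁺/Ce³⁺ is the cathode (higher E°), K⁺/K the anode: E°cell = +1.61 − (-2.96) = +4.57 V, n = 1.
Overall: Ce⁴⁺(aq) + K(s) → Ce³⁺(aq) + K⁺(aq)
Q = [Ce³⁺]·[K⁺] / ([Ce⁴⁺]); log Q = -2.886.
E = E° − (0.0592/n) log Q = +4.57 − (0.0592/1)(-2.886) = +4.741 V.

+4.741 V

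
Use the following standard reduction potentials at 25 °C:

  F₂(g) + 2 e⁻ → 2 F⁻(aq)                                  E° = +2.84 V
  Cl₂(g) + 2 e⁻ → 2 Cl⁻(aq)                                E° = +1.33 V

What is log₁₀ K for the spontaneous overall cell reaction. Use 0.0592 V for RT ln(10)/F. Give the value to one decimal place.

Cathode: F₂/F⁻; anode: Cl₂/Cl⁻. E°cell = +1.51 V, n = 2.
log K = nE°cell / 0.0592 = (2)(+1.51) / 0.0592 = 51.0.

51.0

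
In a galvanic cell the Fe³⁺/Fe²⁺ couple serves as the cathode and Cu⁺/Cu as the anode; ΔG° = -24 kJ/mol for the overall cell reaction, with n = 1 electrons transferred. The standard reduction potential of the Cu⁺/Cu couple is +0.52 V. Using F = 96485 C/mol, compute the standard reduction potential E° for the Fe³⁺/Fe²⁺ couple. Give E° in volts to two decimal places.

E°cell = −ΔG°/(nF) = −(-24×10³)/((1)(96485)) = +0.249 V.
Since Fe³⁺/Fe²⁺ is the cathode and Cu⁺/Cu the anode, E°cell = E°(Fe³⁺/Fe²⁺) − E°(Cu⁺/Cu).
So E°(Fe³⁺/Fe²⁺) = E°cell + E°(Cu⁺/Cu) = +0.249 + (+0.52) = +0.77 V.

+0.77 V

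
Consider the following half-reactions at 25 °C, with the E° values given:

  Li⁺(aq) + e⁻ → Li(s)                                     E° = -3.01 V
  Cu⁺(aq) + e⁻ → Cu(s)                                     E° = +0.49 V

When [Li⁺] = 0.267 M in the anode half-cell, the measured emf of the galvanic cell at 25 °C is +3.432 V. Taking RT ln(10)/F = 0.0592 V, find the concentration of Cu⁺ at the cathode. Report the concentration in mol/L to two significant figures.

Cu⁺/Cu is the cathode, Li⁺/Li the anode: E°cell = +3.50 V, n = 1.
Overall reaction: Cu⁺(aq) + Li(s) → Cu(s) + Li⁺(aq); Q = [Li⁺]^1/[Cu⁺]^1.
From E = E° − (0.0592/n) log Q: log Q = (E° − E)·n/0.0592 = (+3.50 − (+3.432))·1/0.0592 = 1.1486.
So 1·log[Cu⁺] = 1·log(0.267) − log Q = -0.5735 − (1.1486) = -1.7221; [Cu⁺] = 10^(-1.7221) ≈ 0.019 M.

0.019 M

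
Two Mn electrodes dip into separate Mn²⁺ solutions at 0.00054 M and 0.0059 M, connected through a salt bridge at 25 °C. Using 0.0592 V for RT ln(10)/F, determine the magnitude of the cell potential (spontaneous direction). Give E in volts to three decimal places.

For a concentration cell E°cell = 0. The 0.0059 M side is the cathode (reduction is favoured where [Mn²⁺] is higher).
With n = 2, E = −(0.0592/2) log([Mn²⁺]ₐₙ/[Mn²⁺]꜀ₐₜ) = −(0.0592/2) log(0.00054/0.0059) = −(0.0592/2)(-1.038) = +0.031 V.

+0.031 V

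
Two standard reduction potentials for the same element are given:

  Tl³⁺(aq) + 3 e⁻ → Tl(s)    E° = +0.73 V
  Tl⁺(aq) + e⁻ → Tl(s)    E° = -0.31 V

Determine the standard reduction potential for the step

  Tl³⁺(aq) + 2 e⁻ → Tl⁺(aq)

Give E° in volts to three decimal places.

Sequential free energies add, so n₃E°₃ = n₁E°₁ + n₂E°₂.
With n₃ = 3, and the known step contributing 1×(-0.31) V, the unknown satisfies 2·E° = 3×(+0.73) − 1×(-0.31) = +2.500.
E° = +2.500 / 2 = +1.250 V.

+1.250 V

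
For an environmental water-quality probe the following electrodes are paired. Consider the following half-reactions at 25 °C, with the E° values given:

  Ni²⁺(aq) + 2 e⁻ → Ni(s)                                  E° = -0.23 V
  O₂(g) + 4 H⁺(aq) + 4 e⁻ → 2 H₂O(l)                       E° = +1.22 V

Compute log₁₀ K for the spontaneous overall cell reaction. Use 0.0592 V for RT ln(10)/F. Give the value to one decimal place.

98.0

Cathode: O₂/H₂O; anode: Ni²⁺/Ni. E°cell = +1.45 V, n = 4.
log K = nE°cell / 0.0592 = (4)(+1.45) / 0.0592 = 98.0.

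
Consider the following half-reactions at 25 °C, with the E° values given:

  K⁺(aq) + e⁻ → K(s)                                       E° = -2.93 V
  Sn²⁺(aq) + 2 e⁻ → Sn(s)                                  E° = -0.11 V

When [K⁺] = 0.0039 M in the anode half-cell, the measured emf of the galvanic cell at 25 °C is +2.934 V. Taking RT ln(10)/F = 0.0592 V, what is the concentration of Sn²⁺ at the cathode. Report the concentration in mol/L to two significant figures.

0.11 M

Sn²⁺/Sn is the cathode, K⁺/K the anode: E°cell = +2.82 V, n = 2.
Overall reaction: Sn²⁺(aq) + 2 K(s) → Sn(s) + 2 K⁺(aq); Q = [K⁺]^2/[Sn²⁺]^1.
From E = E° − (0.0592/n) log Q: log Q = (E° − E)·n/0.0592 = (+2.82 − (+2.934))·2/0.0592 = -3.8514.
So 1·log[Sn²⁺] = 2·log(0.0039) − log Q = -4.8179 − (-3.8514) = -0.9665; [Sn²⁺] = 10^(-0.9665) ≈ 0.11 M.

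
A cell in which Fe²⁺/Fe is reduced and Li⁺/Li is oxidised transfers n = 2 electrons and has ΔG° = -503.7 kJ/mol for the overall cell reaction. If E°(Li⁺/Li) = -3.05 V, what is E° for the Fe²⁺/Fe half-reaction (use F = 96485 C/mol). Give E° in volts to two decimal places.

-0.44 V

E°cell = −ΔG°/(nF) = −(-503.7×10³)/((2)(96485)) = +2.610 V.
Since Fe²⁺/Fe is the cathode and Li⁺/Li the anode, E°cell = E°(Fe²⁺/Fe) − E°(Li⁺/Li).
So E°(Fe²⁺/Fe) = E°cell + E°(Li⁺/Li) = +2.610 + (-3.05) = -0.44 V.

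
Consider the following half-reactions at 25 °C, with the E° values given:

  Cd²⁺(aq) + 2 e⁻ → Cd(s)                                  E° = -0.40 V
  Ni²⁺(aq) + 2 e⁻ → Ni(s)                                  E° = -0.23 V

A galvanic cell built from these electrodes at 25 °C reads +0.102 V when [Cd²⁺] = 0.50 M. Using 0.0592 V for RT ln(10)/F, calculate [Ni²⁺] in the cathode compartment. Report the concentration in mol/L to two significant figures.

Ni²⁺/Ni is the cathode, Cd²⁺/Cd the anode: E°cell = +0.17 V, n = 2.
Overall reaction: Ni²⁺(aq) + Cd(s) → Ni(s) + Cd²⁺(aq); Q = [Cd²⁺]^1/[Ni²⁺]^1.
From E = E° − (0.0592/n) log Q: log Q = (E° − E)·n/0.0592 = (+0.17 − (+0.102))·2/0.0592 = 2.2973.
So 1·log[Ni²⁺] = 1·log(0.5) − log Q = -0.3010 − (2.2973) = -2.5983; [Ni²⁺] = 10^(-2.5983) ≈ 0.0025 M.

0.0025 M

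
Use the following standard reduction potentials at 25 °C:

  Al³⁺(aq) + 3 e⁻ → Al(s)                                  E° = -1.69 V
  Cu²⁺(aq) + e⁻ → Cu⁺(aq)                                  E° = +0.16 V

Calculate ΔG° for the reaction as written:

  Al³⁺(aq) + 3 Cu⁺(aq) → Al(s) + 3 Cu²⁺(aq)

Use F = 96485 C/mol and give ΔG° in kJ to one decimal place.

As written, Al³⁺/Al is reduced (cathode) and Cu²⁺/Cu⁺ is oxidised (anode), so E°cell = (-1.69) − (+0.16) = -1.85 V.
Balancing electrons gives n = 3.
ΔG° = −nFE° = −(3)(96485)(-1.85) = 535,492 J = +535.5 kJ.

+535.5 kJ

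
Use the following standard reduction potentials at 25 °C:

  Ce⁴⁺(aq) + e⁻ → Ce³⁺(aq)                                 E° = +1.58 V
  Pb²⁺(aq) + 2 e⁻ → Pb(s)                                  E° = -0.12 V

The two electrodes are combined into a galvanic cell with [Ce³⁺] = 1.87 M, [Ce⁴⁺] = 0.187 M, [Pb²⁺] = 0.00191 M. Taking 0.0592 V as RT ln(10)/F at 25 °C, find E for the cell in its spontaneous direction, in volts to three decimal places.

Ce⁴⁺/Ce³⁺ is the cathode (higher E°), Pb²⁺/Pb the anode: E°cell = +1.58 − (-0.12) = +1.70 V, n = 2.
Overall: 2 Ce⁴⁺(aq) + Pb(s) → 2 Ce³⁺(aq) + Pb²⁺(aq)
Q = [Ce³⁺]^2·[Pb²⁺] / ([Ce⁴⁺]^2); log Q = -0.719.
E = E° − (0.0592/n) log Q = +1.70 − (0.0592/2)(-0.719) = +1.721 V.

+1.721 V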